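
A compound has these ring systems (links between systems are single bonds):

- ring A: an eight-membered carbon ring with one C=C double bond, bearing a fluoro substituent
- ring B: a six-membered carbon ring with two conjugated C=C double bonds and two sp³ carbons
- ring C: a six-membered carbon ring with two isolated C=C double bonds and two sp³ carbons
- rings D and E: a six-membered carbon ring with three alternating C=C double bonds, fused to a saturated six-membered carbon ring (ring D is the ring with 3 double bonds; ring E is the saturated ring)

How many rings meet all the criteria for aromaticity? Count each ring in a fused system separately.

Ring A has six sp³ carbons, so it is not fully conjugated — not aromatic (cyclooctene).
Ring B has two sp³ carbons, so it is not fully conjugated — not aromatic (1,3-cyclohexadiene).
Ring C has two sp³ carbons, so it is not fully conjugated — not aromatic (1,4-cyclohexadiene).
Ring D is planar and fully conjugated; 3 ring double bonds give 6 π electrons. That satisfies 4n+2 with n=1, so ring D is aromatic (benzene ring).
Ring E has four sp³ carbons, so it is not fully conjugated — not aromatic (cyclohexane ring).
Aromatic: D. Total: 1.

1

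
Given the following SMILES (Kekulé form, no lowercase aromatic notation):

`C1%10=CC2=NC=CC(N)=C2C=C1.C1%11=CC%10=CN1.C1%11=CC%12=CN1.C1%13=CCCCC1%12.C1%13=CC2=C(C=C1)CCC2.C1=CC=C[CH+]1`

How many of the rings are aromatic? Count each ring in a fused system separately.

5

The SMILES encodes two fused six-membered rings, each with three alternating double bonds; one ring is all carbon and the other has one ring nitrogen; a five-membered ring of four carbons and one nitrogen bearing a hydrogen, with two C=C double bonds; a five-membered ring of four carbons and one nitrogen bearing a hydrogen, with two C=C double bonds; a six-membered carbon ring with one C=C double bond; a six-membered carbon ring with three alternating C=C double bonds, fused to a saturated five-membered carbon ring; a five-membered all-carbon ring bearing a positive charge on one carbon, with two C=C double bonds.
The fused 6/6-membered bicyclic (with one nitrogen) is a single π system with 10 sp² atoms and 10 π electrons from ring double bonds. 10 = 4(2)+2, so the system is aromatic and both rings count as aromatic (quinoline).
The 5-membered ring with one N–H is fully conjugated (every ring atom contributes a p orbital); 2 ring double bonds (4 π electrons) plus a heteroatom lone pair (2) give 6 π electrons. Since 6 = 4n+2 (n=1), it is aromatic (pyrrole).
The second 5-membered ring with one N–H is planar and fully conjugated; 2 ring double bonds (4 π electrons) plus a heteroatom lone pair (2) give 6 π electrons. That satisfies 4n+2 with n=1, so it is aromatic (pyrrole).
The 6-membered ring has four sp³ carbons, so it is not fully conjugated — not aromatic (cyclohexene).
The second 6-membered ring is fully conjugated (every ring atom contributes a p orbital); 3 ring double bonds give 6 π electrons. Since 6 = 4n+2 (n=1), it is aromatic (benzene ring).
The 5-membered ring has three sp³ carbons, so it is not fully conjugated — not aromatic (cyclopentane ring).
The second 5-membered ring has only sp² ring atoms; a planar conformation would have a fully conjugated π system of 4 electrons. But 4 = 4(1), which is 4n not 4n+2, so it is not aromatic (cyclopentadienyl cation).
5 of the 8 rings are aromatic. Total: 5.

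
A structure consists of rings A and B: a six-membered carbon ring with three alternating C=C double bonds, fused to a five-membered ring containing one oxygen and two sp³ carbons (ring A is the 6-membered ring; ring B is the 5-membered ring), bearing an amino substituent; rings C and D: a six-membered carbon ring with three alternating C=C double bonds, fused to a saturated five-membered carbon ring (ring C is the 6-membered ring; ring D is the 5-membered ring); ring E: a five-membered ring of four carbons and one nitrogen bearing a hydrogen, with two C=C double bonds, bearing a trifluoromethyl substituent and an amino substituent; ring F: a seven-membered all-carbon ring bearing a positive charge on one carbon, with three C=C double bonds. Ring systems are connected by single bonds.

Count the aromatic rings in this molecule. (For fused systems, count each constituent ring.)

Ring A has a continuous p-orbital overlap around the ring; 3 ring double bonds give 6 π electrons. 6 = 4(1)+2, so ring A is aromatic (benzene ring).
Ring B has two sp³ carbons, so it is not fully conjugated — not aromatic (oxolane ring).
Ring C has a continuous p-orbital overlap around the ring; 3 ring double bonds give 6 π electrons. 6 = 4(1)+2, so ring C is aromatic (benzene ring).
Ring D has three sp³ carbons, so it is not fully conjugated — not aromatic (cyclopentane ring).
Ring E is planar and fully conjugated; 2 ring double bonds (4 π electrons) plus a heteroatom lone pair (2) give 6 π electrons. Since 6 = 4n+2 (n=1), ring E is aromatic (pyrrole).
Ring F is planar and fully conjugated; 3 ring double bonds (6 π electrons) plus the carbocation's empty p orbital (0, but keeps the ring conjugated) give 6 π electrons. 6 = 4(1)+2, so ring F is aromatic (tropylium cation).
Aromatic: A, C, E, F. Total: 4.

4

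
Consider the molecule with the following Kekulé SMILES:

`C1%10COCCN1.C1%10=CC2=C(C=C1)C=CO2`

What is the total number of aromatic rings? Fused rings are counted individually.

The SMILES encodes a six-membered saturated ring with an oxygen and an N–H nitrogen at positions 1 and 4; a six-membered carbon ring with three alternating C=C double bonds, fused to a five-membered ring containing one oxygen and two C=C double bonds.
The 6-membered ring with one oxygen and one N–H (1,4) has only sp³ atoms, so it is not fully conjugated — not aromatic (morpholine).
The fused 6/5-membered bicyclic (with one oxygen) is a single π system with 9 sp² atoms and 10 π electrons from ring double bonds plus a heteroatom lone pair. 10 = 4(2)+2, so the system is aromatic and both rings count as aromatic (benzofuran).
2 of the 3 rings are aromatic. Total: 2.

2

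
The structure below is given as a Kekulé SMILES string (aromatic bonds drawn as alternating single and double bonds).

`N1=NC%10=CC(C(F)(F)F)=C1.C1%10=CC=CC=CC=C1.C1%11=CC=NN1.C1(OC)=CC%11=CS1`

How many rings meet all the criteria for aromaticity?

The SMILES encodes a six-membered ring with two adjacent nitrogens and three alternating double bonds; an eight-membered carbon ring with four alternating C=C double bonds; a five-membered ring with two adjacent nitrogens (one bearing H, one in a double bond) and two double bonds; a five-membered ring of four carbons and one sulfur, with two C=C double bonds.
The 6-membered ring with two nitrogens (1,2) is fully conjugated (every ring atom contributes a p orbital); 3 ring double bonds give 6 π electrons. Since 6 = 4n+2 (n=1), it is aromatic (pyridazine).
The 8-membered ring has only sp² ring atoms; a planar conformation would have a fully conjugated π system of 8 electrons. But 8 = 4(2), which is 4n not 4n+2, so it is not aromatic (cyclooctatetraene) — cyclooctatetraene distorts into a non-planar tub to avoid antiaromaticity.
The 5-membered ring with two adjacent nitrogens (one N–H, one =N–) is planar and fully conjugated; 2 ring double bonds (4 π electrons) plus a heteroatom lone pair (2) give 6 π electrons. Since 6 = 4n+2 (n=1), it is aromatic (pyrazole).
The 5-membered ring with one sulfur is fully conjugated (every ring atom contributes a p orbital); 2 ring double bonds (4 π electrons) plus a heteroatom lone pair (2) give 6 π electrons. That satisfies 4n+2 with n=1, so it is aromatic (thiophene).
3 of the 4 rings are aromatic. Total: 3.

3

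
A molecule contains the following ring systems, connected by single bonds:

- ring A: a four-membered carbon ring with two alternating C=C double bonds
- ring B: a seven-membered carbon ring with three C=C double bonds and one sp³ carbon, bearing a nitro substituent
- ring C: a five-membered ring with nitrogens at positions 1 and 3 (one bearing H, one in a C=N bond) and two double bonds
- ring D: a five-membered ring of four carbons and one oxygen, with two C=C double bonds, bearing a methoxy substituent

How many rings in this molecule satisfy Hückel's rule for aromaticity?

Ring A has only sp² ring atoms; a planar conformation would have a fully conjugated π system of 4 electrons. But 4 = 4(1), which is 4n not 4n+2, so ring A is not aromatic (cyclobutadiene) — cyclobutadiene is antiaromatic and distorts to a rectangle.
Ring B has one sp³ carbon, so it is not fully conjugated — not aromatic (cycloheptatriene).
Ring C is planar and fully conjugated; 2 ring double bonds (4 π electrons) plus a heteroatom lone pair (2) give 6 π electrons. Since 6 = 4n+2 (n=1), ring C is aromatic (imidazole).
Ring D is fully conjugated (every ring atom contributes a p orbital); 2 ring double bonds (4 π electrons) plus a heteroatom lone pair (2) give 6 π electrons. Since 6 = 4n+2 (n=1), ring D is aromatic (furan).
Aromatic: C, D. Total: 2.

2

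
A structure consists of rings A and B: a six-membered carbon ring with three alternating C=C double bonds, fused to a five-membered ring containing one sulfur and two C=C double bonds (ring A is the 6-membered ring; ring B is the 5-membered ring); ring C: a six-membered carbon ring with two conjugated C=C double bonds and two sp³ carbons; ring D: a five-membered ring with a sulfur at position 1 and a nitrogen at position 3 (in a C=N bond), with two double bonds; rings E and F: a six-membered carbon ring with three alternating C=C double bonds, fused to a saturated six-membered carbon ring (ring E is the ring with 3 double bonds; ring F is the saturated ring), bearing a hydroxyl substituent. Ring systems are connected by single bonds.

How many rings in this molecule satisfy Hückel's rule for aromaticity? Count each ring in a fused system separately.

Rings A and B form a fused bicyclic system (with one sulfur) with 9 sp² atoms and 10 π electrons from ring double bonds plus a heteroatom lone pair. 10 = 4(2)+2, so the system is aromatic and both rings count as aromatic (benzothiophene).
Ring C has two sp³ carbons, so it is not fully conjugated — not aromatic (1,3-cyclohexadiene).
Ring D is fully conjugated (every ring atom contributes a p orbital); 2 ring double bonds (4 π electrons) plus a heteroatom lone pair (2) give 6 π electrons. That satisfies 4n+2 with n=1, so ring D is aromatic (thiazole).
Ring E has a continuous p-orbital overlap around the ring; 3 ring double bonds give 6 π electrons. That satisfies 4n+2 with n=1, so ring E is aromatic (benzene ring).
Ring F has four sp³ carbons, so it is not fully conjugated — not aromatic (cyclohexane ring).
Aromatic: A, B, D, E. Total: 4.

4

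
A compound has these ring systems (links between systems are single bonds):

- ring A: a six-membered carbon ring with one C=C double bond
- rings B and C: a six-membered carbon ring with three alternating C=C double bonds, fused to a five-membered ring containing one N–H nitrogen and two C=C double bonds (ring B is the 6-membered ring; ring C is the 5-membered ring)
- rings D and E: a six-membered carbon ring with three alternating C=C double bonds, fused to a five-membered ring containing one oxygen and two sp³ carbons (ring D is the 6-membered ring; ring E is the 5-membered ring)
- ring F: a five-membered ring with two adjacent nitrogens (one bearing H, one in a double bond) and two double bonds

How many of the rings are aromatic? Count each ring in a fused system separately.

4

Ring A has four sp³ carbons, so it is not fully conjugated — not aromatic (cyclohexene).
Rings B and C form a fused bicyclic system (with one N–H) with 9 sp² atoms and 10 π electrons from ring double bonds plus a heteroatom lone pair. 10 = 4(2)+2, so the system is aromatic and both rings count as aromatic (indole).
Ring D is planar and fully conjugated; 3 ring double bonds give 6 π electrons. 6 = 4(1)+2, so ring D is aromatic (benzene ring).
Ring E has two sp³ carbons, so it is not fully conjugated — not aromatic (oxolane ring).
Ring F is planar and fully conjugated; 2 ring double bonds (4 π electrons) plus a heteroatom lone pair (2) give 6 π electrons. Since 6 = 4n+2 (n=1), ring F is aromatic (pyrazole).
Aromatic: B, C, D, F. Total: 4.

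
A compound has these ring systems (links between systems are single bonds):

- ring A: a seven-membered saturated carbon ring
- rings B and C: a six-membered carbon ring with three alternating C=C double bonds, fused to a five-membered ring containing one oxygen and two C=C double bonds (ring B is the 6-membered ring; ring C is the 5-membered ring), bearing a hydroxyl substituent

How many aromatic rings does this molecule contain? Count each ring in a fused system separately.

2

Ring A has only sp³ atoms, so it is not fully conjugated — not aromatic (cycloheptane).
Rings B and C form a fused bicyclic system (with one oxygen) with 9 sp² atoms and 10 π electrons from ring double bonds plus a heteroatom lone pair. 10 = 4(2)+2, so the system is aromatic and both rings count as aromatic (benzofuran).
Aromatic: B, C. Total: 2.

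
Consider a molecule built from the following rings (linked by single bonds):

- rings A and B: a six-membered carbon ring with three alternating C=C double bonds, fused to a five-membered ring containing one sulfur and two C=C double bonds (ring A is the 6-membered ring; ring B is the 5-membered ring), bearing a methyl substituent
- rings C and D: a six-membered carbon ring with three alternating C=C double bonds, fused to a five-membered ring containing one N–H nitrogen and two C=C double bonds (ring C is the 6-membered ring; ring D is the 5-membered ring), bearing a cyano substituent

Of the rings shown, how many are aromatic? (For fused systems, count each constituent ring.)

Rings A and B form a fused bicyclic system (with one sulfur) with 9 sp² atoms and 10 π electrons from ring double bonds plus a heteroatom lone pair. 10 = 4(2)+2, so the system is aromatic and both rings count as aromatic (benzothiophene).
Rings C and D form a fused bicyclic system (with one N–H) with 9 sp² atoms and 10 π electrons from ring double bonds plus a heteroatom lone pair. 10 = 4(2)+2, so the system is aromatic and both rings count as aromatic (indole).
Aromatic: A, B, C, D. Total: 4.

4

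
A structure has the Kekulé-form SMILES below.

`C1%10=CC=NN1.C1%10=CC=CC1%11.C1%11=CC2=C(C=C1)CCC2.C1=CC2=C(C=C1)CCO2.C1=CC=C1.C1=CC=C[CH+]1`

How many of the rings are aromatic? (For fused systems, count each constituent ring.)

The SMILES encodes a five-membered ring with two adjacent nitrogens (one bearing H, one in a double bond) and two double bonds; a five-membered carbon ring with two conjugated C=C double bonds and one sp³ carbon; a six-membered carbon ring with three alternating C=C double bonds, fused to a saturated five-membered carbon ring; a six-membered carbon ring with three alternating C=C double bonds, fused to a five-membered ring containing one oxygen and two sp³ carbons; a four-membered carbon ring with two alternating C=C double bonds; a five-membered all-carbon ring bearing a positive charge on one carbon, with two C=C double bonds.
The 5-membered ring with two adjacent nitrogens (one N–H, one =N–) is fully conjugated (every ring atom contributes a p orbital); 2 ring double bonds (4 π electrons) plus a heteroatom lone pair (2) give 6 π electrons. 6 = 4(1)+2, so it is aromatic (pyrazole).
The 5-membered ring has one sp³ carbon, so it is not fully conjugated — not aromatic (cyclopentadiene).
The 6-membered ring is fully conjugated (every ring atom contributes a p orbital); 3 ring double bonds give 6 π electrons. 6 = 4(1)+2, so it is aromatic (benzene ring).
The second 5-membered ring has three sp³ carbons, so it is not fully conjugated — not aromatic (cyclopentane ring).
The second 6-membered ring has a continuous p-orbital overlap around the ring; 3 ring double bonds give 6 π electrons. Since 6 = 4n+2 (n=1), it is aromatic (benzene ring).
The 5-membered ring with one oxygen has two sp³ carbons, so it is not fully conjugated — not aromatic (oxolane ring).
The 4-membered ring has only sp² ring atoms; a planar conformation would have a fully conjugated π system of 4 electrons. But 4 = 4(1), which is 4n not 4n+2, so it is not aromatic (cyclobutadiene) — cyclobutadiene is antiaromatic and distorts to a rectangle.
The third 5-membered ring has only sp² ring atoms; a planar conformation would have a fully conjugated π system of 4 electrons. But 4 = 4(1), which is 4n not 4n+2, so it is not aromatic (cyclopentadienyl cation).
3 of the 8 rings are aromatic. Total: 3.

3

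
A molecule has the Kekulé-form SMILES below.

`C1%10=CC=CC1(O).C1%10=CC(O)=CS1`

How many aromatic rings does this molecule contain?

The SMILES encodes a five-membered carbon ring with two conjugated C=C double bonds and one sp³ carbon; a five-membered ring of four carbons and one sulfur, with two C=C double bonds.
The 5-membered ring has one sp³ carbon, so it is not fully conjugated — not aromatic (cyclopentadiene).
The 5-membered ring with one sulfur has a continuous p-orbital overlap around the ring; 2 ring double bonds (4 π electrons) plus a heteroatom lone pair (2) give 6 π electrons. 6 = 4(1)+2, so it is aromatic (thiophene).
1 of the 2 rings is aromatic. Total: 1.

1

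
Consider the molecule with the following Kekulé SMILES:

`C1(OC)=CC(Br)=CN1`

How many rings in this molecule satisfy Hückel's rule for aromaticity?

1

The SMILES encodes a five-membered ring of four carbons and one nitrogen bearing a hydrogen, with two C=C double bonds.
The 5-membered ring with one N–H is planar and fully conjugated; 2 ring double bonds (4 π electrons) plus a heteroatom lone pair (2) give 6 π electrons. That satisfies 4n+2 with n=1, so it is aromatic (pyrrole).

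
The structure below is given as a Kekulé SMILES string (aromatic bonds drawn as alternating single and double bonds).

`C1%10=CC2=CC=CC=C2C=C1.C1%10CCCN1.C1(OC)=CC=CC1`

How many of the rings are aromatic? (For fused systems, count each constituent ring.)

2

The SMILES encodes two fused six-membered carbon rings, each with three alternating C=C double bonds; a five-membered saturated ring of four carbons and one N–H nitrogen; a five-membered carbon ring with two conjugated C=C double bonds and one sp³ carbon.
The fused 6/6-membered bicyclic is a single π system with 10 sp² atoms and 10 π electrons from ring double bonds. 10 = 4(2)+2, so the system is aromatic and both rings count as aromatic (naphthalene).
The 5-membered ring with one N–H has only sp³ atoms, so it is not fully conjugated — not aromatic (pyrrolidine).
The 5-membered ring has one sp³ carbon, so it is not fully conjugated — not aromatic (cyclopentadiene).
2 of the 4 rings are aromatic. Total: 2.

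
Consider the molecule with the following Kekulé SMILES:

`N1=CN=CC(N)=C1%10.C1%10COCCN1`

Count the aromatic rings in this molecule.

The SMILES encodes a six-membered ring with nitrogens at positions 1 and 3 and three alternating double bonds; a six-membered saturated ring with an oxygen and an N–H nitrogen at positions 1 and 4.
The 6-membered ring with two nitrogens (1,3) is planar and fully conjugated; 3 ring double bonds give 6 π electrons. 6 = 4(1)+2, so it is aromatic (pyrimidine).
The 6-membered ring with one oxygen and one N–H (1,4) has only sp³ atoms, so it is not fully conjugated — not aromatic (morpholine).
1 of the 2 rings is aromatic. Total: 1.

1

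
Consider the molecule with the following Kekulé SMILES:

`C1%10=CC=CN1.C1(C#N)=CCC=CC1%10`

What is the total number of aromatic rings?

1

The SMILES encodes a five-membered ring of four carbons and one nitrogen bearing a hydrogen, with two C=C double bonds; a six-membered carbon ring with two isolated C=C double bonds and two sp³ carbons.
The 5-membered ring with one N–H is fully conjugated (every ring atom contributes a p orbital); 2 ring double bonds (4 π electrons) plus a heteroatom lone pair (2) give 6 π electrons. That satisfies 4n+2 with n=1, so it is aromatic (pyrrole).
The 6-membered ring has two sp³ carbons, so it is not fully conjugated — not aromatic (1,4-cyclohexadiene).
1 of the 2 rings is aromatic. Total: 1.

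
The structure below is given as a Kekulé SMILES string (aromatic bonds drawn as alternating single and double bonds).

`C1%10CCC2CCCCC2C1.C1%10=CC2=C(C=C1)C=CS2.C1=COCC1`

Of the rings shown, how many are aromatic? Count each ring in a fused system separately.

2

The SMILES encodes two fused six-membered saturated carbon rings; a six-membered carbon ring with three alternating C=C double bonds, fused to a five-membered ring containing one sulfur and two C=C double bonds; a five-membered ring of four carbons and one oxygen, with one C=C double bond and two sp³ carbons.
The 6-membered ring has only sp³ atoms, so it is not fully conjugated — not aromatic (cyclohexane ring).
The second 6-membered ring has only sp³ atoms, so it is not fully conjugated — not aromatic (cyclohexane ring).
The fused 6/5-membered bicyclic (with one sulfur) is a single π system with 9 sp² atoms and 10 π electrons from ring double bonds plus a heteroatom lone pair. 10 = 4(2)+2, so the system is aromatic and both rings count as aromatic (benzothiophene).
The 5-membered ring with one oxygen has two sp³ carbons, so it is not fully conjugated — not aromatic (2,3-dihydrofuran).
2 of the 5 rings are aromatic. Total: 2.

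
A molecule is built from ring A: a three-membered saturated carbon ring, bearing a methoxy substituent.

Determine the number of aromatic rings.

Ring A has only sp³ atoms, so it is not fully conjugated — not aromatic (cyclopropane).

0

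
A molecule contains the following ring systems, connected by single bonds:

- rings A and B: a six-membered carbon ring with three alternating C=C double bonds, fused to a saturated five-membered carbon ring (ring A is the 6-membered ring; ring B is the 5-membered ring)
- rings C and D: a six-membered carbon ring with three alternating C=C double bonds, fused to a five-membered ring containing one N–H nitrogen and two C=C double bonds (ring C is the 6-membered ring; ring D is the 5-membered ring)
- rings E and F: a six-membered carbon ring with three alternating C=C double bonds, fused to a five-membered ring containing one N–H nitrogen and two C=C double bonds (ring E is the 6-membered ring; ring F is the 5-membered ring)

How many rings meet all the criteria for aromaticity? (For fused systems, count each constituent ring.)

5

Ring A has a continuous p-orbital overlap around the ring; 3 ring double bonds give 6 π electrons. Since 6 = 4n+2 (n=1), ring A is aromatic (benzene ring).
Ring B has three sp³ carbons, so it is not fully conjugated — not aromatic (cyclopentane ring).
Rings C and D form a fused bicyclic system (with one N–H) with 9 sp² atoms and 10 π electrons from ring double bonds plus a heteroatom lone pair. 10 = 4(2)+2, so the system is aromatic and both rings count as aromatic (indole).
Rings E and F form a fused bicyclic system (with one N–H) with 9 sp² atoms and 10 π electrons from ring double bonds plus a heteroatom lone pair. 10 = 4(2)+2, so the system is aromatic and both rings count as aromatic (indole).
Aromatic: A, C, D, E, F. Total: 5.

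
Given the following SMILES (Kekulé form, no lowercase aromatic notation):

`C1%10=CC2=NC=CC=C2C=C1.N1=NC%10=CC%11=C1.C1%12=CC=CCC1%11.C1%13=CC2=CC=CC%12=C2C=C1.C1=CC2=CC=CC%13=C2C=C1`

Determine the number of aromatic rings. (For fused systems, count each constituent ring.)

7

The SMILES encodes two fused six-membered rings, each with three alternating double bonds; one ring is all carbon and the other has one ring nitrogen; a six-membered ring with two adjacent nitrogens and three alternating double bonds; a six-membered carbon ring with two conjugated C=C double bonds and two sp³ carbons; two fused six-membered carbon rings, each with three alternating C=C double bonds; two fused six-membered carbon rings, each with three alternating C=C double bonds.
The fused 6/6-membered bicyclic (with one nitrogen) is a single π system with 10 sp² atoms and 10 π electrons from ring double bonds. 10 = 4(2)+2, so the system is aromatic and both rings count as aromatic (quinoline).
The 6-membered ring with two nitrogens (1,2) has a continuous p-orbital overlap around the ring; 3 ring double bonds give 6 π electrons. 6 = 4(1)+2, so it is aromatic (pyridazine).
The 6-membered ring has two sp³ carbons, so it is not fully conjugated — not aromatic (1,3-cyclohexadiene).
The fused 6/6-membered bicyclic is a single π system with 10 sp² atoms and 10 π electrons from ring double bonds. 10 = 4(2)+2, so the system is aromatic and both rings count as aromatic (naphthalene).
The fused 6/6-membered bicyclic is a single π system with 10 sp² atoms and 10 π electrons from ring double bonds. 10 = 4(2)+2, so the system is aromatic and both rings count as aromatic (naphthalene).
7 of the 8 rings are aromatic. Total: 7.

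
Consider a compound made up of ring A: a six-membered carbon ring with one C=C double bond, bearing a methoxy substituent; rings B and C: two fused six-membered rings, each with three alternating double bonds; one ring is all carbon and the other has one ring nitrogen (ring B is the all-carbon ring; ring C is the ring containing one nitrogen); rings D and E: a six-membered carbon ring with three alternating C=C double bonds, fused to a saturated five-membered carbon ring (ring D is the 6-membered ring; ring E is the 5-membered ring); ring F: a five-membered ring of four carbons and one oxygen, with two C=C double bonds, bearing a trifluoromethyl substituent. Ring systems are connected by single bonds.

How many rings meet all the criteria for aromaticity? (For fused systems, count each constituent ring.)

4

Ring A has four sp³ carbons, so it is not fully conjugated — not aromatic (cyclohexene).
Rings B and C form a fused bicyclic system (with one nitrogen) with 10 sp² atoms and 10 π electrons from ring double bonds. 10 = 4(2)+2, so the system is aromatic and both rings count as aromatic (quinoline).
Ring D has a continuous p-orbital overlap around the ring; 3 ring double bonds give 6 π electrons. That satisfies 4n+2 with n=1, so ring D is aromatic (benzene ring).
Ring E has three sp³ carbons, so it is not fully conjugated — not aromatic (cyclopentane ring).
Ring F is fully conjugated (every ring atom contributes a p orbital); 2 ring double bonds (4 π electrons) plus a heteroatom lone pair (2) give 6 π electrons. Since 6 = 4n+2 (n=1), ring F is aromatic (furan).
Aromatic: B, C, D, F. Total: 4.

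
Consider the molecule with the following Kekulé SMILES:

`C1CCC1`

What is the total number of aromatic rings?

0

The SMILES encodes a four-membered saturated carbon ring.
The 4-membered ring has only sp³ atoms, so it is not fully conjugated — not aromatic (cyclobutane).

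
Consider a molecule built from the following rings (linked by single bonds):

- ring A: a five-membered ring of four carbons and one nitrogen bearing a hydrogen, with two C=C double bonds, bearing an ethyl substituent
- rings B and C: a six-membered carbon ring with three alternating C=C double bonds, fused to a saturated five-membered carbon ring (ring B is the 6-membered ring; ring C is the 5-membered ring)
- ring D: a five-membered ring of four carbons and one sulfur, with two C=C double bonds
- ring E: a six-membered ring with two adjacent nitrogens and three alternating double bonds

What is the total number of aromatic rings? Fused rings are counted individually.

4

Ring A has a continuous p-orbital overlap around the ring; 2 ring double bonds (4 π electrons) plus a heteroatom lone pair (2) give 6 π electrons. Since 6 = 4n+2 (n=1), ring A is aromatic (pyrrole).
Ring B is fully conjugated (every ring atom contributes a p orbital); 3 ring double bonds give 6 π electrons. 6 = 4(1)+2, so ring B is aromatic (benzene ring).
Ring C has three sp³ carbons, so it is not fully conjugated — not aromatic (cyclopentane ring).
Ring D is fully conjugated (every ring atom contributes a p orbital); 2 ring double bonds (4 π electrons) plus a heteroatom lone pair (2) give 6 π electrons. That satisfies 4n+2 with n=1, so ring D is aromatic (thiophene).
Ring E is planar and fully conjugated; 3 ring double bonds give 6 π electrons. That satisfies 4n+2 with n=1, so ring E is aromatic (pyridazine).
Aromatic: A, B, D, E. Total: 4.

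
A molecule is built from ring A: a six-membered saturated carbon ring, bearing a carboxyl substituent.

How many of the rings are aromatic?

Ring A has only sp³ atoms, so it is not fully conjugated — not aromatic (cyclohexane).

0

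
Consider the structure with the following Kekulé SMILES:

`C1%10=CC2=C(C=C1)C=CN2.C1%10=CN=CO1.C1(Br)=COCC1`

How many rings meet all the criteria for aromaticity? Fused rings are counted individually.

The SMILES encodes a six-membered carbon ring with three alternating C=C double bonds, fused to a five-membered ring containing one N–H nitrogen and two C=C double bonds; a five-membered ring with an oxygen at position 1 and a nitrogen at position 3 (in a C=N bond), with two double bonds; a five-membered ring of four carbons and one oxygen, with one C=C double bond and two sp³ carbons.
The fused 6/5-membered bicyclic (with one N–H) is a single π system with 9 sp² atoms and 10 π electrons from ring double bonds plus a heteroatom lone pair. 10 = 4(2)+2, so the system is aromatic and both rings count as aromatic (indole).
The 5-membered ring with one oxygen and one =N– is fully conjugated (every ring atom contributes a p orbital); 2 ring double bonds (4 π electrons) plus a heteroatom lone pair (2) give 6 π electrons. That satisfies 4n+2 with n=1, so it is aromatic (oxazole).
The 5-membered ring with one oxygen has two sp³ carbons, so it is not fully conjugated — not aromatic (2,3-dihydrofuran).
3 of the 4 rings are aromatic. Total: 3.

3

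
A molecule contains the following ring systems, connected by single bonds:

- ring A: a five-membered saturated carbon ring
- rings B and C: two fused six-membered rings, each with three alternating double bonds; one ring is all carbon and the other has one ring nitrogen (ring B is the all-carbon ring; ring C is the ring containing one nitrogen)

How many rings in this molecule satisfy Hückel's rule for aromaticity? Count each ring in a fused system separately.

2

Ring A has only sp³ atoms, so it is not fully conjugated — not aromatic (cyclopentane).
Rings B and C form a fused bicyclic system (with one nitrogen) with 10 sp² atoms and 10 π electrons from ring double bonds. 10 = 4(2)+2, so the system is aromatic and both rings count as aromatic (quinoline).
Aromatic: B, C. Total: 2.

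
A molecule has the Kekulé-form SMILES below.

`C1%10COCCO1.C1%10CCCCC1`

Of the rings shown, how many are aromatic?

0

The SMILES encodes a six-membered saturated ring with oxygens at positions 1 and 4; a six-membered saturated carbon ring.
The 6-membered ring with two oxygens (1,4) has only sp³ atoms, so it is not fully conjugated — not aromatic (1,4-dioxane).
The 6-membered ring has only sp³ atoms, so it is not fully conjugated — not aromatic (cyclohexane).
None of the rings are aromatic. Total: 0.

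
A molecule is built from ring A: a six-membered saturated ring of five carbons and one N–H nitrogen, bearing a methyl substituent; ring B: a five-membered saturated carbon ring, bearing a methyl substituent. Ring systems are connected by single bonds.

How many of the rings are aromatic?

Ring A has only sp³ atoms, so it is not fully conjugated — not aromatic (piperidine).
Ring B has only sp³ atoms, so it is not fully conjugated — not aromatic (cyclopentane).
No ring is aromatic. Total: 0.

0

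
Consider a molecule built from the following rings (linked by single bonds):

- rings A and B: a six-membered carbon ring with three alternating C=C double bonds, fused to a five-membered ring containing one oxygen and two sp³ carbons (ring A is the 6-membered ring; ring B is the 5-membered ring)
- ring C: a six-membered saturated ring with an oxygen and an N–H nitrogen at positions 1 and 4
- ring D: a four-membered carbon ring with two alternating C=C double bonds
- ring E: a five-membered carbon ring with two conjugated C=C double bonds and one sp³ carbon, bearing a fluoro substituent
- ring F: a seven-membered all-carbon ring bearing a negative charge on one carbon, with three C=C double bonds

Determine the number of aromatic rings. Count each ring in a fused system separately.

Ring A is planar and fully conjugated; 3 ring double bonds give 6 π electrons. That satisfies 4n+2 with n=1, so ring A is aromatic (benzene ring).
Ring B has two sp³ carbons, so it is not fully conjugated — not aromatic (oxolane ring).
Ring C has only sp³ atoms, so it is not fully conjugated — not aromatic (morpholine).
Ring D has only sp² ring atoms; a planar conformation would have a fully conjugated π system of 4 electrons. But 4 = 4(1), which is 4n not 4n+2, so ring D is not aromatic (cyclobutadiene) — cyclobutadiene is antiaromatic and distorts to a rectangle.
Ring E has one sp³ carbon, so it is not fully conjugated — not aromatic (cyclopentadiene).
Ring F has only sp² ring atoms; a planar conformation would have a fully conjugated π system of 8 electrons. But 8 = 4(2), which is 4n not 4n+2, so ring F is not aromatic (cycloheptatrienyl anion).
Aromatic: A. Total: 1.

1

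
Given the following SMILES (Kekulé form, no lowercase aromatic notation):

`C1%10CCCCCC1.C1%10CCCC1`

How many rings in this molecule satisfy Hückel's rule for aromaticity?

0

The SMILES encodes a seven-membered saturated carbon ring; a five-membered saturated carbon ring.
The 7-membered ring has only sp³ atoms, so it is not fully conjugated — not aromatic (cycloheptane).
The 5-membered ring has only sp³ atoms, so it is not fully conjugated — not aromatic (cyclopentane).
None of the rings are aromatic. Total: 0.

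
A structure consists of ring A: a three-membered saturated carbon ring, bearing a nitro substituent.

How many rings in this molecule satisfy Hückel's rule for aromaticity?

0

Ring A has only sp³ atoms, so it is not fully conjugated — not aromatic (cyclopropane).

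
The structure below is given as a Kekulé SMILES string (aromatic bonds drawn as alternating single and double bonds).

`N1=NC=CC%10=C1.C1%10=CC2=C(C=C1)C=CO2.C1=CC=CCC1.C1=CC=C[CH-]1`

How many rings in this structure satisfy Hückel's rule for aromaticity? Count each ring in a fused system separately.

4

The SMILES encodes a six-membered ring with two adjacent nitrogens and three alternating double bonds; a six-membered carbon ring with three alternating C=C double bonds, fused to a five-membered ring containing one oxygen and two C=C double bonds; a six-membered carbon ring with two conjugated C=C double bonds and two sp³ carbons; a five-membered all-carbon ring bearing a negative charge on one carbon, with two C=C double bonds.
The 6-membered ring with two nitrogens (1,2) has a continuous p-orbital overlap around the ring; 3 ring double bonds give 6 π electrons. 6 = 4(1)+2, so it is aromatic (pyridazine).
The fused 6/5-membered bicyclic (with one oxygen) is a single π system with 9 sp² atoms and 10 π electrons from ring double bonds plus a heteroatom lone pair. 10 = 4(2)+2, so the system is aromatic and both rings count as aromatic (benzofuran).
The 6-membered ring has two sp³ carbons, so it is not fully conjugated — not aromatic (1,3-cyclohexadiene).
The 5-membered ring is planar and fully conjugated; 2 ring double bonds (4 π electrons) plus the carbanion lone pair (2) give 6 π electrons. Since 6 = 4n+2 (n=1), it is aromatic (cyclopentadienyl anion).
4 of the 5 rings are aromatic. Total: 4.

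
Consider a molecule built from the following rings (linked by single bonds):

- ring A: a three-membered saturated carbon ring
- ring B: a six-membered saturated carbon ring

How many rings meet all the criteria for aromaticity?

0

Ring A has only sp³ atoms, so it is not fully conjugated — not aromatic (cyclopropane).
Ring B has only sp³ atoms, so it is not fully conjugated — not aromatic (cyclohexane).
No ring is aromatic. Total: 0.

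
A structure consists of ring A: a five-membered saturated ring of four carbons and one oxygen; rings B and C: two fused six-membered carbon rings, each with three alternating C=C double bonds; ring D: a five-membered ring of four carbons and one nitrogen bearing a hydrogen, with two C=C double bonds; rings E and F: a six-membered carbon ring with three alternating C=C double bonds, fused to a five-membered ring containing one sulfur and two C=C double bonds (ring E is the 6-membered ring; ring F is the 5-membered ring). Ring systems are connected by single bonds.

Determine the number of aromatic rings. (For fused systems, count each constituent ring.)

5

Ring A has only sp³ atoms, so it is not fully conjugated — not aromatic (tetrahydrofuran).
Rings B and C form a fused bicyclic system with 10 sp² atoms and 10 π electrons from ring double bonds. 10 = 4(2)+2, so the system is aromatic and both rings count as aromatic (naphthalene).
Ring D is fully conjugated (every ring atom contributes a p orbital); 2 ring double bonds (4 π electrons) plus a heteroatom lone pair (2) give 6 π electrons. 6 = 4(1)+2, so ring D is aromatic (pyrrole).
Rings E and F form a fused bicyclic system (with one sulfur) with 9 sp² atoms and 10 π electrons from ring double bonds plus a heteroatom lone pair. 10 = 4(2)+2, so the system is aromatic and both rings count as aromatic (benzothiophene).
Aromatic: B, C, D, E, F. Total: 5.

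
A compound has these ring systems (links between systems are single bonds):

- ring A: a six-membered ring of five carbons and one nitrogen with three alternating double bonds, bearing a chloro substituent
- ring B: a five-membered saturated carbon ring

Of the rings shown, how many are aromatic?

1

Ring A has a continuous p-orbital overlap around the ring; 3 ring double bonds give 6 π electrons. That satisfies 4n+2 with n=1, so ring A is aromatic (pyridine).
Ring B has only sp³ atoms, so it is not fully conjugated — not aromatic (cyclopentane).
Aromatic: A. Total: 1.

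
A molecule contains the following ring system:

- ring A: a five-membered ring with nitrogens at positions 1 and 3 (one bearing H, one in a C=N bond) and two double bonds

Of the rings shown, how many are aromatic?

Ring A is fully conjugated (every ring atom contributes a p orbital); 2 ring double bonds (4 π electrons) plus a heteroatom lone pair (2) give 6 π electrons. Since 6 = 4n+2 (n=1), ring A is aromatic (imidazole).

1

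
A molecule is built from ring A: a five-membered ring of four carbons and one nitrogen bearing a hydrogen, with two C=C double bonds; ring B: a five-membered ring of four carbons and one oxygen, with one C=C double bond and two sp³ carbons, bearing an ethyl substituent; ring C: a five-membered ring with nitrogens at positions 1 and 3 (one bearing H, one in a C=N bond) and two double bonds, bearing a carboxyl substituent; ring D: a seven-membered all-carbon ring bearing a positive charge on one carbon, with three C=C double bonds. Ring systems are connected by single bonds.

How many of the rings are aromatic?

3

Ring A has a continuous p-orbital overlap around the ring; 2 ring double bonds (4 π electrons) plus a heteroatom lone pair (2) give 6 π electrons. Since 6 = 4n+2 (n=1), ring A is aromatic (pyrrole).
Ring B has two sp³ carbons, so it is not fully conjugated — not aromatic (2,3-dihydrofuran).
Ring C has a continuous p-orbital overlap around the ring; 2 ring double bonds (4 π electrons) plus a heteroatom lone pair (2) give 6 π electrons. Since 6 = 4n+2 (n=1), ring C is aromatic (imidazole).
Ring D is fully conjugated (every ring atom contributes a p orbital); 3 ring double bonds (6 π electrons) plus the carbocation's empty p orbital (0, but keeps the ring conjugated) give 6 π electrons. 6 = 4(1)+2, so ring D is aromatic (tropylium cation).
Aromatic: A, C, D. Total: 3.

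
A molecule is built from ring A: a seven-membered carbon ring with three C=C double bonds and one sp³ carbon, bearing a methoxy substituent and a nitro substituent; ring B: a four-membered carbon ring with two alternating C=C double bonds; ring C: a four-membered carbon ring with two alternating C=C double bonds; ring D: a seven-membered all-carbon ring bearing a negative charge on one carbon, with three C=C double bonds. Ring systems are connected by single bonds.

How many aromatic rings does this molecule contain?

Ring A has one sp³ carbon, so it is not fully conjugated — not aromatic (cycloheptatriene).
Ring B has only sp² ring atoms; a planar conformation would have a fully conjugated π system of 4 electrons. But 4 = 4(1), which is 4n not 4n+2, so ring B is not aromatic (cyclobutadiene) — cyclobutadiene is antiaromatic and distorts to a rectangle.
Ring C has only sp² ring atoms; a planar conformation would have a fully conjugated π system of 4 electrons. But 4 = 4(1), which is 4n not 4n+2, so ring C is not aromatic (cyclobutadiene) — cyclobutadiene is antiaromatic and distorts to a rectangle.
Ring D has only sp² ring atoms; a planar conformation would have a fully conjugated π system of 8 electrons. But 8 = 4(2), which is 4n not 4n+2, so ring D is not aromatic (cycloheptatrienyl anion).
No ring is aromatic. Total: 0.

0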